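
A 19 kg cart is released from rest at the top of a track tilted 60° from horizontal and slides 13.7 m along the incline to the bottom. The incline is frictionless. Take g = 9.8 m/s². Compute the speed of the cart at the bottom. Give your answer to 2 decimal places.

The weight component along the incline is mg sin 60° = 161.254 N and the normal force is N = mg cos 60° = 93.100 N.
With no friction, a = g sin 60° = 8.4870 m/s².
Starting from rest over a distance of 13.7 m, v² = 2aL = 2 × 8.4870 × 13.7 = 232.5438, so v = 15.2494 m/s.

15.25 m/s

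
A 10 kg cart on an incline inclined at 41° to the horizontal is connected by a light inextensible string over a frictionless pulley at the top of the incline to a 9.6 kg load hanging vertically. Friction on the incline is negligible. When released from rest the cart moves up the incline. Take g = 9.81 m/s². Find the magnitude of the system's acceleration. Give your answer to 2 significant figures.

For the cart on the incline: the weight component along the slope is m₁g sin 41° = 10 × 9.81 × 0.6561 = 64.363 N and the normal force is N = m₁g cos 41° = 74.037 N.
Newton's second law for the cart (up-slope positive): T − 64.363 = 10 a. For the hanging load (downward positive): 9.6 × 9.81 − T = 9.6 a.
Adding the two equations eliminates T: 29.813 = 19.6 a, so a = 1.5211 m/s².

1.5 m/s²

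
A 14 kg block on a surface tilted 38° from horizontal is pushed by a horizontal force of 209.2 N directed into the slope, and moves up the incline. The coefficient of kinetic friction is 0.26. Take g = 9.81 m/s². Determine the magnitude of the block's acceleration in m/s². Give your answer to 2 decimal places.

1.33 m/s²

The horizontal push has components F cos 38° = 209.2 × 0.7880 = 164.850 N up the incline and F sin 38° = 209.2 × 0.6157 = 128.804 N pressing into the surface.
The normal force is therefore N = mg cos 38° + F sin 38° = 108.224 + 128.804 = 237.028 N, and kinetic friction down the slope is μN = 0.26 × 237.028 = 61.627 N.
Along the incline: F cos 38° − mg sin 38° − μN = ma, so 164.850 − 84.560 − 61.627 = 14 a, giving a = 1.3331 m/s².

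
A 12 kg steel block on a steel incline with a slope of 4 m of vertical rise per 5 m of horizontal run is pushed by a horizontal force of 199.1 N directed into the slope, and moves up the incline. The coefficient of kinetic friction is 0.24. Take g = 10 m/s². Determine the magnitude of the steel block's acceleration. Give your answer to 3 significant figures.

The horizontal push has components F cos 38.66° = 199.1 × 0.7809 = 155.477 N up the incline and F sin 38.66° = 199.1 × 0.6247 = 124.378 N pressing into the surface.
The normal force is therefore N = mg cos 38.66° + F sin 38.66° = 93.708 + 124.378 = 218.086 N, and kinetic friction down the slope is μN = 0.24 × 218.086 = 52.341 N.
Along the incline: F cos 38.66° − mg sin 38.66° − μN = ma, so 155.477 − 74.964 − 52.341 = 12 a, giving a = 2.3477 m/s².

2.35 m/s²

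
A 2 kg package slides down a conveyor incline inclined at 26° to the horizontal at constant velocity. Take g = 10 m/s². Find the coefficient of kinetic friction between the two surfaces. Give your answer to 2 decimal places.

0.49

At constant velocity the net force along the incline is zero: mg sin 26° = μ mg cos 26°.
So μ = tan 26° = 0.4384 / 0.8988 = 0.4878.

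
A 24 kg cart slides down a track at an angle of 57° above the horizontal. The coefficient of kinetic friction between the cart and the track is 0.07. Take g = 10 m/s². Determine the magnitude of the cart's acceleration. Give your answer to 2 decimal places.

Resolving the weight along the incline: the component pulling the cart down the slope is mg sin 57° = 24 × 10 × 0.8387 = 201.288 N, and the normal force is N = mg cos 57° = 24 × 10 × 0.5446 = 130.704 N.
Kinetic friction acts up the slope with magnitude f = μN = 0.07 × 130.704 = 9.149 N.
Net force along the incline is 201.288 − 9.149 = 192.139 N, so a = 192.139 / 24 = 8.0058 m/s².

8.01 m/s²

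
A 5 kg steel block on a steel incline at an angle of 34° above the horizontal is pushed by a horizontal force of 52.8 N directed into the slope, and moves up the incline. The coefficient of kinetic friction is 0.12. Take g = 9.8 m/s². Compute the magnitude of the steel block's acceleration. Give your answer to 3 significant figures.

1.59 m/s²

The horizontal push has components F cos 34° = 52.8 × 0.8290 = 43.771 N up the incline and F sin 34° = 52.8 × 0.5592 = 29.526 N pressing into the surface.
The normal force is therefore N = mg cos 34° + F sin 34° = 40.621 + 29.526 = 70.147 N, and kinetic friction down the slope is μN = 0.12 × 70.147 = 8.418 N.
Along the incline: F cos 34° − mg sin 34° − μN = ma, so 43.771 − 27.401 − 8.418 = 5 a, giving a = 1.5904 m/s².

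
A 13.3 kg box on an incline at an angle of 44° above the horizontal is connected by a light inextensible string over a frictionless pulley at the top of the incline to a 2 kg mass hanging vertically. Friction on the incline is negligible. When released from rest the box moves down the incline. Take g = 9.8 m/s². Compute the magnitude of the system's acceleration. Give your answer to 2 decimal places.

For the box on the incline: the weight component along the slope is m₁g sin 44° = 13.3 × 9.8 × 0.6947 = 90.547 N and the normal force is N = m₁g cos 44° = 93.759 N.
Newton's second law for the box (down-slope positive): 90.547 − T = 13.3 a. For the hanging mass (upward positive): T − 2 × 9.8 = 2 a.
Adding the two equations eliminates T: 70.947 = 15.3 a, so a = 4.6371 m/s².

4.64 m/s²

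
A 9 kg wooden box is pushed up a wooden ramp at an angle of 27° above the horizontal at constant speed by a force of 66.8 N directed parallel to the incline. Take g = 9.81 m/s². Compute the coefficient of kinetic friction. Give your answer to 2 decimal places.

0.34

At constant speed ΣF = 0 along the incline. The applied 66.8 N acts up the slope; the weight component mg sin 27° = 40.083 N and kinetic friction μN both act down the slope.
So 66.8 = 40.083 + μ × 78.667, giving μ = (66.8 − 40.083) / 78.667 = 0.3396.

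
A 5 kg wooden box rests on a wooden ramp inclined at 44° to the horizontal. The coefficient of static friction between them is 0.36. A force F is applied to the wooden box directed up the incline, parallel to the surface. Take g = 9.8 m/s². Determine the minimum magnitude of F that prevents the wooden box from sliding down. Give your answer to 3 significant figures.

21.3 N

The normal force is N = mg cos 44° = 35.248 N. With F at its minimum the wooden box is on the verge of sliding down, so static friction is at its maximum μ_s N = 0.36 × 35.248 = 12.689 N and acts up the slope.
Equilibrium along the incline: F + μ_s N = mg sin 44°, so F = 34.038 − 12.689 = 21.349 N.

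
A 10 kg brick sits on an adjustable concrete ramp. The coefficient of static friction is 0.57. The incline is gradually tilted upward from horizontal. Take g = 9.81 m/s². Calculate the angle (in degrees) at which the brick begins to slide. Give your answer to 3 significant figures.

29.7°

At the threshold of sliding, static friction is at its maximum μ_s N and exactly balances the weight component along the incline: mg sin θ = μ_s mg cos θ.
Hence tan θ = μ_s = 0.57, so θ = arctan(0.57) = 29.6831°.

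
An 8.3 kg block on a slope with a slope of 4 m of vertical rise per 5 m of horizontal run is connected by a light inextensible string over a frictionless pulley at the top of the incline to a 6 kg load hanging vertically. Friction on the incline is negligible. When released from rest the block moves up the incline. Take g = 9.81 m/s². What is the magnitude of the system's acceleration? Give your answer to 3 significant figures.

0.559 m/s²

For the block on the incline: the weight component along the slope is m₁g sin 38.66° = 8.3 × 9.81 × 0.6247 = 50.865 N and the normal force is N = m₁g cos 38.66° = 63.581 N.
Newton's second law for the block (up-slope positive): T − 50.865 = 8.3 a. For the hanging load (downward positive): 6 × 9.81 − T = 6 a.
Adding the two equations eliminates T: 7.995 = 14.3 a, so a = 0.5591 m/s².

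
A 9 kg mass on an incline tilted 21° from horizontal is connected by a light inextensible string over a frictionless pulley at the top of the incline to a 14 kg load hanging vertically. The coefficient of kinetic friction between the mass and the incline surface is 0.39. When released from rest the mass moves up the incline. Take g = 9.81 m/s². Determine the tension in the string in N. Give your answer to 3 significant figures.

92.6 N

For the mass on the incline: the weight component along the slope is m₁g sin 21° = 9 × 9.81 × 0.3584 = 31.643 N and the normal force is N = m₁g cos 21° = 82.426 N.
Kinetic friction opposes the mass's motion up the incline: f = μN = 0.39 × 82.426 = 32.146 N acting down the slope.
Newton's second law for the mass (up-slope positive): T − 31.643 − 32.146 = 9 a. For the hanging load (downward positive): 14 × 9.81 − T = 14 a.
Adding the two equations eliminates T: 73.551 = 23 a, so a = 3.1979 m/s².
Then from the hanging load's equation, T = 14 × (9.81 − 3.1979) = 92.569 N.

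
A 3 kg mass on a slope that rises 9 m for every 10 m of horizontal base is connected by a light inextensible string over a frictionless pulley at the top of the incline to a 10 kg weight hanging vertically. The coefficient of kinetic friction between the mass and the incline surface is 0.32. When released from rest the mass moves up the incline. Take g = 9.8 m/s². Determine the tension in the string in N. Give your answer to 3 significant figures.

For the mass on the incline: the weight component along the slope is m₁g sin 41.99° = 3 × 9.8 × 0.6690 = 19.669 N and the normal force is N = m₁g cos 41.99° = 21.853 N.
Kinetic friction opposes the mass's motion up the incline: f = μN = 0.32 × 21.853 = 6.993 N acting down the slope.
Newton's second law for the mass (up-slope positive): T − 19.669 − 6.993 = 3 a. For the hanging weight (downward positive): 10 × 9.8 − T = 10 a.
Adding the two equations eliminates T: 71.338 = 13 a, so a = 5.4875 m/s².
Then from the hanging weight's equation, T = 10 × (9.8 − 5.4875) = 43.125 N.

43.1 N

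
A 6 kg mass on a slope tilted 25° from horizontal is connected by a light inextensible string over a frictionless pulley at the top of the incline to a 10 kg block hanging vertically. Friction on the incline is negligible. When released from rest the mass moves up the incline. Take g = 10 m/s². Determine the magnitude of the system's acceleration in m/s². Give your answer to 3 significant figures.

4.67 m/s²

For the mass on the incline: the weight component along the slope is m₁g sin 25° = 6 × 10 × 0.4226 = 25.356 N and the normal force is N = m₁g cos 25° = 54.378 N.
Newton's second law for the mass (up-slope positive): T − 25.356 = 6 a. For the hanging block (downward positive): 10 × 10 − T = 10 a.
Adding the two equations eliminates T: 74.644 = 16 a, so a = 4.6653 m/s².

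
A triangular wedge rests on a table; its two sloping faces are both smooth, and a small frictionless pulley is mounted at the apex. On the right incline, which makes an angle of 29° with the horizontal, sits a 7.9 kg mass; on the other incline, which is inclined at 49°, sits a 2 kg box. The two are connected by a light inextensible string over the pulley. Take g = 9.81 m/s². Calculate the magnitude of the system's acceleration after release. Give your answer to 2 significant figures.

2.3 m/s²

Resolve each weight along its own incline: the 7.9 kg mass has component 7.9 × 9.81 × sin 29° = 37.572 N down its slope, and the 2 kg mass has 2 × 9.81 × sin 49° = 14.807 N down its slope.
The 7.9 kg side's 37.572 N exceeds the other side's 14.807 N, so that mass slides down and the 2 kg mass slides up. Taking that direction as positive, Newton's second law for the whole system gives 37.572 − 14.807 = (7.9 + 2) a, so a = 22.765 / 9.9 = 2.2995 m/s².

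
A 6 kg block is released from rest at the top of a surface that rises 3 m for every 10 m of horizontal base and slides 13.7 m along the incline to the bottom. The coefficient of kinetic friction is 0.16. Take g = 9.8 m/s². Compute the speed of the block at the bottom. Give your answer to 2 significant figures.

The weight component along the incline is mg sin 16.70° = 16.896 N and the normal force is N = mg cos 16.70° = 56.320 N.
Friction up the slope is f = μN = 0.16 × 56.320 = 9.011 N, so the net downslope force is 16.896 − 9.011 = 7.885 N and a = 7.885 / 6 = 1.3142 m/s².
Starting from rest over a distance of 13.7 m, v² = 2aL = 2 × 1.3142 × 13.7 = 36.0091, so v = 6.0008 m/s.

6.0 m/s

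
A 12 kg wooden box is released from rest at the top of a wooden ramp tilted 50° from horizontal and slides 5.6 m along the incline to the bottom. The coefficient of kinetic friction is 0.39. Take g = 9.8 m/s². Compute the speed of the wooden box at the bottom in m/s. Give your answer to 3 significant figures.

7.52 m/s

The weight component along the incline is mg sin 50° = 90.087 N and the normal force is N = mg cos 50° = 75.592 N.
Friction up the slope is f = μN = 0.39 × 75.592 = 29.481 N, so the net downslope force is 90.087 − 29.481 = 60.606 N and a = 60.606 / 12 = 5.0505 m/s².
Starting from rest over a distance of 5.6 m, v² = 2aL = 2 × 5.0505 × 5.6 = 56.5656, so v = 7.5210 m/s.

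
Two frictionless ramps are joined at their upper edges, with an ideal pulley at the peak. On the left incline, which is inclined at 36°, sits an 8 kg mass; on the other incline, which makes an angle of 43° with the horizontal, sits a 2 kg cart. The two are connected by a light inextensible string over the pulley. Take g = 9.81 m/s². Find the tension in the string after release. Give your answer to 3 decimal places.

Resolve each weight along its own incline: the 8 kg mass has component 8 × 9.81 × sin 36° = 46.129 N down its slope, and the 2 kg mass has 2 × 9.81 × sin 43° = 13.381 N down its slope.
The 8 kg side's 46.129 N exceeds the other side's 13.381 N, so that mass slides down and the 2 kg mass slides up. Taking that direction as positive, Newton's second law for the whole system gives 46.129 − 13.381 = (8 + 2) a, so a = 32.748 / 10 = 3.2748 m/s².
For the 2 kg mass (up-slope positive): T − 13.381 = 2 × 3.2748, so T = 19.931 N.

19.931 N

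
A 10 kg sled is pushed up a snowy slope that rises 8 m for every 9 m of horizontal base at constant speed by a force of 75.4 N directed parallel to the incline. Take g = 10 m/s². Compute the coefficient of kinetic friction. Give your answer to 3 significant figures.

At constant speed ΣF = 0 along the incline. The applied 75.4 N acts up the slope; the weight component mg sin 41.63° = 66.436 N and kinetic friction μN both act down the slope.
So 75.4 = 66.436 + μ × 74.741, giving μ = (75.4 − 66.436) / 74.741 = 0.1199.

0.120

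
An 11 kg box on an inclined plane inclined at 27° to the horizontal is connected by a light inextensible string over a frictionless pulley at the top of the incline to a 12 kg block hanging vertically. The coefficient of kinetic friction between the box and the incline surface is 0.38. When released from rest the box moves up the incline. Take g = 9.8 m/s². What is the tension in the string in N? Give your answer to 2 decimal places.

100.82 N

For the box on the incline: the weight component along the slope is m₁g sin 27° = 11 × 9.8 × 0.4540 = 48.941 N and the normal force is N = m₁g cos 27° = 96.051 N.
Kinetic friction opposes the box's motion up the incline: f = μN = 0.38 × 96.051 = 36.499 N acting down the slope.
Newton's second law for the box (up-slope positive): T − 48.941 − 36.499 = 11 a. For the hanging block (downward positive): 12 × 9.8 − T = 12 a.
Adding the two equations eliminates T: 32.160 = 23 a, so a = 1.3983 m/s².
Then from the hanging block's equation, T = 12 × (9.8 − 1.3983) = 100.820 N.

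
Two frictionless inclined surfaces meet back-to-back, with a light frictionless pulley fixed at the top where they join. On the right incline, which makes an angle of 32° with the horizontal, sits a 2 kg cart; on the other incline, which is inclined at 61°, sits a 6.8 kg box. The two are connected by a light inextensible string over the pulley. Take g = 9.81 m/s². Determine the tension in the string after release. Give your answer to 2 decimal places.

21.29 N

Resolve each weight along its own incline: the 2 kg mass has component 2 × 9.81 × sin 32° = 10.397 N down its slope, and the 6.8 kg mass has 6.8 × 9.81 × sin 61° = 58.344 N down its slope.
The 6.8 kg side's 58.344 N exceeds the other side's 10.397 N, so that mass slides down and the 2 kg mass slides up. Taking that direction as positive, Newton's second law for the whole system gives 58.344 − 10.397 = (2 + 6.8) a, so a = 47.947 / 8.8 = 5.4485 m/s².
For the 2 kg mass (up-slope positive): T − 10.397 = 2 × 5.4485, so T = 21.294 N.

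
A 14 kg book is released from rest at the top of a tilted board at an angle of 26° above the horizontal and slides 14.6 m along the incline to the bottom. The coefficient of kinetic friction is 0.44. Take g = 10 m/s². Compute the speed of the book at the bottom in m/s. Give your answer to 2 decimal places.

The weight component along the incline is mg sin 26° = 61.372 N and the normal force is N = mg cos 26° = 125.831 N.
Friction up the slope is f = μN = 0.44 × 125.831 = 55.366 N, so the net downslope force is 61.372 − 55.366 = 6.006 N and a = 6.006 / 14 = 0.4290 m/s².
Starting from rest over a distance of 14.6 m, v² = 2aL = 2 × 0.4290 × 14.6 = 12.5268, so v = 3.5393 m/s.

3.54 m/s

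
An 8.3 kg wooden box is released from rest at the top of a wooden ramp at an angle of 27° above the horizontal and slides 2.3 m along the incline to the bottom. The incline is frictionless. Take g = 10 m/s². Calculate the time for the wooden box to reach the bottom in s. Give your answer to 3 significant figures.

The weight component along the incline is mg sin 27° = 37.681 N and the normal force is N = mg cos 27° = 73.954 N.
With no friction, a = g sin 27° = 4.5399 m/s².
Starting from rest, L = ½at², so t = √(2L/a) = √(2 × 2.3 / 4.5399) = 1.0066 s.

1.01 s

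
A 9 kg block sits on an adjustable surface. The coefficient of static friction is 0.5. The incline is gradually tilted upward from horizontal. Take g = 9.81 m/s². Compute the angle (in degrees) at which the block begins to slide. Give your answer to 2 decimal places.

At the threshold of sliding, static friction is at its maximum μ_s N and exactly balances the weight component along the incline: mg sin θ = μ_s mg cos θ.
Hence tan θ = μ_s = 0.5, so θ = arctan(0.5) = 26.5651°.

26.57°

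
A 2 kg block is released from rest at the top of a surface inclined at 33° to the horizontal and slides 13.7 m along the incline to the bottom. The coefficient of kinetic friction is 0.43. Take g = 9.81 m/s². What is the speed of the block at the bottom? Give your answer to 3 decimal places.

7.033 m/s

The weight component along the incline is mg sin 33° = 10.686 N and the normal force is N = mg cos 33° = 16.455 N.
Friction up the slope is f = μN = 0.43 × 16.455 = 7.076 N, so the net downslope force is 10.686 − 7.076 = 3.610 N and a = 3.610 / 2 = 1.8050 m/s².
Starting from rest over a distance of 13.7 m, v² = 2aL = 2 × 1.8050 × 13.7 = 49.4570, so v = 7.0326 m/s.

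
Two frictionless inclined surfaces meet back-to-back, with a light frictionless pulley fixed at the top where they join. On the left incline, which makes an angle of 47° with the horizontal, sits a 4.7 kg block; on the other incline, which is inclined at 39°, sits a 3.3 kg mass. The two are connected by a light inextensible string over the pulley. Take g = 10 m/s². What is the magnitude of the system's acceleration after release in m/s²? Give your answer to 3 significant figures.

Resolve each weight along its own incline: the 4.7 kg mass has component 4.7 × 10 × sin 47° = 34.374 N down its slope, and the 3.3 kg mass has 3.3 × 10 × sin 39° = 20.768 N down its slope.
The 4.7 kg side's 34.374 N exceeds the other side's 20.768 N, so that mass slides down and the 3.3 kg mass slides up. Taking that direction as positive, Newton's second law for the whole system gives 34.374 − 20.768 = (4.7 + 3.3) a, so a = 13.606 / 8 = 1.7007 m/s².

1.70 m/s²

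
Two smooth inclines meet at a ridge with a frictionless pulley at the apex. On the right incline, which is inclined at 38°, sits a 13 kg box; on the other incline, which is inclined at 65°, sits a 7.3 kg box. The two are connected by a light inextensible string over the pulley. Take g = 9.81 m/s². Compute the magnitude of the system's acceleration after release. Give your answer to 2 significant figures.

0.67 m/s²

Resolve each weight along its own incline: the 13 kg mass has component 13 × 9.81 × sin 38° = 78.515 N down its slope, and the 7.3 kg mass has 7.3 × 9.81 × sin 65° = 64.903 N down its slope.
The 13 kg side's 78.515 N exceeds the other side's 64.903 N, so that mass slides down and the 7.3 kg mass slides up. Taking that direction as positive, Newton's second law for the whole system gives 78.515 − 64.903 = (13 + 7.3) a, so a = 13.612 / 20.3 = 0.6705 m/s².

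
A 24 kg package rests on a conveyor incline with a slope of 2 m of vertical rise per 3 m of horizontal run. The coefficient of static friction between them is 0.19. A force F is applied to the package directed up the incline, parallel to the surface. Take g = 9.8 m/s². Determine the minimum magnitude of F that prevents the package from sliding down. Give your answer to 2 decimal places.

The normal force is N = mg cos 33.69° = 195.698 N. With F at its minimum the package is on the verge of sliding down, so static friction is at its maximum μ_s N = 0.19 × 195.698 = 37.183 N and acts up the slope.
Equilibrium along the incline: F + μ_s N = mg sin 33.69°, so F = 130.465 − 37.183 = 93.282 N.

93.28 N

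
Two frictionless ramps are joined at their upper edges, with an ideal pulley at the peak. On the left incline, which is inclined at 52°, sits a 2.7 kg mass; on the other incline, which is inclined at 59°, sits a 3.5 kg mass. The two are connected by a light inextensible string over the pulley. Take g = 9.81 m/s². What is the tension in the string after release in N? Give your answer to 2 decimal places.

Resolve each weight along its own incline: the 2.7 kg mass has component 2.7 × 9.81 × sin 52° = 20.872 N down its slope, and the 3.5 kg mass has 3.5 × 9.81 × sin 59° = 29.431 N down its slope.
The 3.5 kg side's 29.431 N exceeds the other side's 20.872 N, so that mass slides down and the 2.7 kg mass slides up. Taking that direction as positive, Newton's second law for the whole system gives 29.431 − 20.872 = (2.7 + 3.5) a, so a = 8.559 / 6.2 = 1.3805 m/s².
For the 2.7 kg mass (up-slope positive): T − 20.872 = 2.7 × 1.3805, so T = 24.599 N.

24.60 N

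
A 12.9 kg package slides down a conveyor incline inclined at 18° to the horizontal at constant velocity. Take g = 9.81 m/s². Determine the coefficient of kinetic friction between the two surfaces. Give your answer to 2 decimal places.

0.32

At constant velocity the net force along the incline is zero: mg sin 18° = μ mg cos 18°.
So μ = tan 18° = 0.3090 / 0.9511 = 0.3249.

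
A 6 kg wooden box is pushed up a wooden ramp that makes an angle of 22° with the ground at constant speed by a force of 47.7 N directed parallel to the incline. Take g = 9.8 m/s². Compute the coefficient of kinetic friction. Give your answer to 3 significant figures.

0.471

At constant speed ΣF = 0 along the incline. The applied 47.7 N acts up the slope; the weight component mg sin 22° = 22.027 N and kinetic friction μN both act down the slope.
So 47.7 = 22.027 + μ × 54.518, giving μ = (47.7 − 22.027) / 54.518 = 0.4709.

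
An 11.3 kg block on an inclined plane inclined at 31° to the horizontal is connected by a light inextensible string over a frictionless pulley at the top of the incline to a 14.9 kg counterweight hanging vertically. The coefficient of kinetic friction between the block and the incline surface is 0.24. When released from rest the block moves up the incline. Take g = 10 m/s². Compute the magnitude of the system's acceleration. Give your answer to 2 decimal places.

2.58 m/s²

For the block on the incline: the weight component along the slope is m₁g sin 31° = 11.3 × 10 × 0.5150 = 58.195 N and the normal force is N = m₁g cos 31° = 96.860 N.
Kinetic friction opposes the block's motion up the incline: f = μN = 0.24 × 96.860 = 23.246 N acting down the slope.
Newton's second law for the block (up-slope positive): T − 58.195 − 23.246 = 11.3 a. For the hanging counterweight (downward positive): 14.9 × 10 − T = 14.9 a.
Adding the two equations eliminates T: 67.559 = 26.2 a, so a = 2.5786 m/s².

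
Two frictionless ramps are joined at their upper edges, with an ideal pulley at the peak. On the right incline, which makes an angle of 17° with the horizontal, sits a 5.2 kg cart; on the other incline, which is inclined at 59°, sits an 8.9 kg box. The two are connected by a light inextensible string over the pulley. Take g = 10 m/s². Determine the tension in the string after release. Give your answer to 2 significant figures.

Resolve each weight along its own incline: the 5.2 kg mass has component 5.2 × 10 × sin 17° = 15.203 N down its slope, and the 8.9 kg mass has 8.9 × 10 × sin 59° = 76.288 N down its slope.
The 8.9 kg side's 76.288 N exceeds the other side's 15.203 N, so that mass slides down and the 5.2 kg mass slides up. Taking that direction as positive, Newton's second law for the whole system gives 76.288 − 15.203 = (5.2 + 8.9) a, so a = 61.085 / 14.1 = 4.3323 m/s².
For the 5.2 kg mass (up-slope positive): T − 15.203 = 5.2 × 4.3323, so T = 37.731 N.

38 N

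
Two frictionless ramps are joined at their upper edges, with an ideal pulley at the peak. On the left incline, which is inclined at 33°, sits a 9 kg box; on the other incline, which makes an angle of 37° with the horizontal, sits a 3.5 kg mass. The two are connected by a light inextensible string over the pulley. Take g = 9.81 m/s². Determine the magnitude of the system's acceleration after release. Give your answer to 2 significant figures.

Resolve each weight along its own incline: the 9 kg mass has component 9 × 9.81 × sin 33° = 48.086 N down its slope, and the 3.5 kg mass has 3.5 × 9.81 × sin 37° = 20.663 N down its slope.
The 9 kg side's 48.086 N exceeds the other side's 20.663 N, so that mass slides down and the 3.5 kg mass slides up. Taking that direction as positive, Newton's second law for the whole system gives 48.086 − 20.663 = (9 + 3.5) a, so a = 27.423 / 12.5 = 2.1938 m/s².

2.2 m/s²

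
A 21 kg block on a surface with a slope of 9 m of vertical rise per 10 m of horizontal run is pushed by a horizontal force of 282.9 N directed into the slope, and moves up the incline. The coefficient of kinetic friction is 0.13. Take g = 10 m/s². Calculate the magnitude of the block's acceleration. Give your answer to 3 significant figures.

1.19 m/s²

The horizontal push has components F cos 41.99° = 282.9 × 0.7433 = 210.280 N up the incline and F sin 41.99° = 282.9 × 0.6690 = 189.260 N pressing into the surface.
The normal force is therefore N = mg cos 41.99° + F sin 41.99° = 156.093 + 189.260 = 345.353 N, and kinetic friction down the slope is μN = 0.13 × 345.353 = 44.896 N.
Along the incline: F cos 41.99° − mg sin 41.99° − μN = ma, so 210.280 − 140.490 − 44.896 = 21 a, giving a = 1.1854 m/s².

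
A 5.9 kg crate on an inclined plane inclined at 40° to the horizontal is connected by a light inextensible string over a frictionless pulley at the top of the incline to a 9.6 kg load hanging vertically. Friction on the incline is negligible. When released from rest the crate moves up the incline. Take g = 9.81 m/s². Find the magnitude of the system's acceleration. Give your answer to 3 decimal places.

3.676 m/s²

For the crate on the incline: the weight component along the slope is m₁g sin 40° = 5.9 × 9.81 × 0.6428 = 37.205 N and the normal force is N = m₁g cos 40° = 44.338 N.
Newton's second law for the crate (up-slope positive): T − 37.205 = 5.9 a. For the hanging load (downward positive): 9.6 × 9.81 − T = 9.6 a.
Adding the two equations eliminates T: 56.971 = 15.5 a, so a = 3.6755 m/s².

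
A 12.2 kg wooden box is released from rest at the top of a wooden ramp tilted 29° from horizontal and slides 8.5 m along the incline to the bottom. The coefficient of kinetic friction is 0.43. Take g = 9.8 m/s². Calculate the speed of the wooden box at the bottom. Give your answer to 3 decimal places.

The weight component along the incline is mg sin 29° = 57.964 N and the normal force is N = mg cos 29° = 104.570 N.
Friction up the slope is f = μN = 0.43 × 104.570 = 44.965 N, so the net downslope force is 57.964 − 44.965 = 12.999 N and a = 12.999 / 12.2 = 1.0655 m/s².
Starting from rest over a distance of 8.5 m, v² = 2aL = 2 × 1.0655 × 8.5 = 18.1135, so v = 4.2560 m/s.

4.256 m/s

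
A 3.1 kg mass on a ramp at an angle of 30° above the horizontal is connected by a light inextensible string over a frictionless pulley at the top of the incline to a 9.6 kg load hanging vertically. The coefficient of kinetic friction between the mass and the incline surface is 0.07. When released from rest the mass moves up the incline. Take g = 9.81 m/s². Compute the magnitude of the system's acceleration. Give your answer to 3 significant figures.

For the mass on the incline: the weight component along the slope is m₁g sin 30° = 3.1 × 9.81 × 0.5000 = 15.206 N and the normal force is N = m₁g cos 30° = 26.337 N.
Kinetic friction opposes the mass's motion up the incline: f = μN = 0.07 × 26.337 = 1.844 N acting down the slope.
Newton's second law for the mass (up-slope positive): T − 15.206 − 1.844 = 3.1 a. For the hanging load (downward positive): 9.6 × 9.81 − T = 9.6 a.
Adding the two equations eliminates T: 77.126 = 12.7 a, so a = 6.0729 m/s².

6.07 m/s²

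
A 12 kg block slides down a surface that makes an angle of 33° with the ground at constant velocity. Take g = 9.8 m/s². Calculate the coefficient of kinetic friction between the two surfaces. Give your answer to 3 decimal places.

At constant velocity the net force along the incline is zero: mg sin 33° = μ mg cos 33°.
So μ = tan 33° = 0.5446 / 0.8387 = 0.6493.

0.649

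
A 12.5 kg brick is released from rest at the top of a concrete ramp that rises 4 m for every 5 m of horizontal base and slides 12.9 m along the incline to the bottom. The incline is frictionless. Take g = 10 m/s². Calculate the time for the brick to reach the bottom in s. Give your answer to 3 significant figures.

The weight component along the incline is mg sin 38.66° = 78.087 N and the normal force is N = mg cos 38.66° = 97.609 N.
With no friction, a = g sin 38.66° = 6.2470 m/s².
Starting from rest, L = ½at², so t = √(2L/a) = √(2 × 12.9 / 6.2470) = 2.0322 s.

2.03 s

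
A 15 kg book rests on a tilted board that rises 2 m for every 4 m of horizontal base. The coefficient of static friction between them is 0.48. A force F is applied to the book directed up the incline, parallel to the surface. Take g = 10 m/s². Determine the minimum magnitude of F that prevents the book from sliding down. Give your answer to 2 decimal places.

The normal force is N = mg cos 26.57° = 134.164 N. With F at its minimum the book is on the verge of sliding down, so static friction is at its maximum μ_s N = 0.48 × 134.164 = 64.399 N and acts up the slope.
Equilibrium along the incline: F + μ_s N = mg sin 26.57°, so F = 67.082 − 64.399 = 2.683 N.

2.68 N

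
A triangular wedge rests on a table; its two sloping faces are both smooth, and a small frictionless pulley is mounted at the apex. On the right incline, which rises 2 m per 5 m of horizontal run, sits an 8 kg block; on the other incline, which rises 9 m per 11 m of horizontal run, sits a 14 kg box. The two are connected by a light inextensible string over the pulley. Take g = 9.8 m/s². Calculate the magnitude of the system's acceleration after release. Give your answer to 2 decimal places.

2.63 m/s²

Resolve each weight along its own incline: the 8 kg mass has component 8 × 9.8 × sin 21.80° = 29.117 N down its slope, and the 14 kg mass has 14 × 9.8 × sin 39.29° = 86.880 N down its slope.
The 14 kg side's 86.880 N exceeds the other side's 29.117 N, so that mass slides down and the 8 kg mass slides up. Taking that direction as positive, Newton's second law for the whole system gives 86.880 − 29.117 = (8 + 14) a, so a = 57.763 / 22 = 2.6256 m/s².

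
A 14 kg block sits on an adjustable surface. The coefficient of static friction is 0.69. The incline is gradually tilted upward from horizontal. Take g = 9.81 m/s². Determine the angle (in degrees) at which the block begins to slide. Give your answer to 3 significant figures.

At the threshold of sliding, static friction is at its maximum μ_s N and exactly balances the weight component along the incline: mg sin θ = μ_s mg cos θ.
Hence tan θ = μ_s = 0.69, so θ = arctan(0.69) = 34.6057°.

34.6°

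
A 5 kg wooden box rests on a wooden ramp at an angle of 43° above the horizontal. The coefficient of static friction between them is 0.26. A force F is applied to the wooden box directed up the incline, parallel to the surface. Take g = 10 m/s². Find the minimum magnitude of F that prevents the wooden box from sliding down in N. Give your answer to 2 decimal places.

The normal force is N = mg cos 43° = 36.568 N. With F at its minimum the wooden box is on the verge of sliding down, so static friction is at its maximum μ_s N = 0.26 × 36.568 = 9.508 N and acts up the slope.
Equilibrium along the incline: F + μ_s N = mg sin 43°, so F = 34.100 − 9.508 = 24.592 N.

24.59 N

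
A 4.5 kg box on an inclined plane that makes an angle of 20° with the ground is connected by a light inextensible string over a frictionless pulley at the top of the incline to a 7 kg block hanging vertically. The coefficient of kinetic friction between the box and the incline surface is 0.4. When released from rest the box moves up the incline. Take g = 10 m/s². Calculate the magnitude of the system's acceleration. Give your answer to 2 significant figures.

For the box on the incline: the weight component along the slope is m₁g sin 20° = 4.5 × 10 × 0.3420 = 15.390 N and the normal force is N = m₁g cos 20° = 42.286 N.
Kinetic friction opposes the box's motion up the incline: f = μN = 0.4 × 42.286 = 16.914 N acting down the slope.
Newton's second law for the box (up-slope positive): T − 15.390 − 16.914 = 4.5 a. For the hanging block (downward positive): 7 × 10 − T = 7 a.
Adding the two equations eliminates T: 37.696 = 11.5 a, so a = 3.2779 m/s².

3.3 m/s²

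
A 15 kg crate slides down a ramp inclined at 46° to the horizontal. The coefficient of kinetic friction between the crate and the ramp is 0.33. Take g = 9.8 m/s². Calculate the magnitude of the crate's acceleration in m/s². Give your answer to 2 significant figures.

4.8 m/s²

Resolving the weight along the incline: the component pulling the crate down the slope is mg sin 46° = 15 × 9.8 × 0.7193 = 105.737 N, and the normal force is N = mg cos 46° = 15 × 9.8 × 0.6947 = 102.121 N.
Kinetic friction acts up the slope with magnitude f = μN = 0.33 × 102.121 = 33.700 N.
Net force along the incline is 105.737 − 33.700 = 72.037 N, so a = 72.037 / 15 = 4.8025 m/s².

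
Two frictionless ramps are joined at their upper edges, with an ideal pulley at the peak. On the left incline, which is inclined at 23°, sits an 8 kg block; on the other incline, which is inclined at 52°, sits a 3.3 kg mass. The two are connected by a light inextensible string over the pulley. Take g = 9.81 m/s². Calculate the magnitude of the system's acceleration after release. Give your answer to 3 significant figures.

0.456 m/s²

Resolve each weight along its own incline: the 8 kg mass has component 8 × 9.81 × sin 23° = 30.665 N down its slope, and the 3.3 kg mass has 3.3 × 9.81 × sin 52° = 25.510 N down its slope.
The 8 kg side's 30.665 N exceeds the other side's 25.510 N, so that mass slides down and the 3.3 kg mass slides up. Taking that direction as positive, Newton's second law for the whole system gives 30.665 − 25.510 = (8 + 3.3) a, so a = 5.155 / 11.3 = 0.4562 m/s².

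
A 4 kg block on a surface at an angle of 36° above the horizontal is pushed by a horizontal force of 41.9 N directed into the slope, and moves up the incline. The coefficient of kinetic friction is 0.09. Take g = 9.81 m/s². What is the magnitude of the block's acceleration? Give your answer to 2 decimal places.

1.44 m/s²

The horizontal push has components F cos 36° = 41.9 × 0.8090 = 33.897 N up the incline and F sin 36° = 41.9 × 0.5878 = 24.629 N pressing into the surface.
The normal force is therefore N = mg cos 36° + F sin 36° = 31.745 + 24.629 = 56.374 N, and kinetic friction down the slope is μN = 0.09 × 56.374 = 5.074 N.
Along the incline: F cos 36° − mg sin 36° − μN = ma, so 33.897 − 23.065 − 5.074 = 4 a, giving a = 1.4395 m/s².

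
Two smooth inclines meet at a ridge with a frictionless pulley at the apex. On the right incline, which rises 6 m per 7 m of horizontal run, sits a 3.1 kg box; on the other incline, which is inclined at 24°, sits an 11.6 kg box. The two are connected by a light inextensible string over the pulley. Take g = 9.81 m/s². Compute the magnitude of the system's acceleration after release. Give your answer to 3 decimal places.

1.802 m/s²

Resolve each weight along its own incline: the 3.1 kg mass has component 3.1 × 9.81 × sin 40.60° = 19.791 N down its slope, and the 11.6 kg mass has 11.6 × 9.81 × sin 24° = 46.285 N down its slope.
The 11.6 kg side's 46.285 N exceeds the other side's 19.791 N, so that mass slides down and the 3.1 kg mass slides up. Taking that direction as positive, Newton's second law for the whole system gives 46.285 − 19.791 = (3.1 + 11.6) a, so a = 26.494 / 14.7 = 1.8023 m/s².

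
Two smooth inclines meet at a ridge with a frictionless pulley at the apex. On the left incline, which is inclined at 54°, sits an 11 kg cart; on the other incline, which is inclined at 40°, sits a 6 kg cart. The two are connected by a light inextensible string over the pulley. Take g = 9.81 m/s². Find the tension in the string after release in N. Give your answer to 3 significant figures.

55.3 N

Resolve each weight along its own incline: the 11 kg mass has component 11 × 9.81 × sin 54° = 87.301 N down its slope, and the 6 kg mass has 6 × 9.81 × sin 40° = 37.834 N down its slope.
The 11 kg side's 87.301 N exceeds the other side's 37.834 N, so that mass slides down and the 6 kg mass slides up. Taking that direction as positive, Newton's second law for the whole system gives 87.301 − 37.834 = (11 + 6) a, so a = 49.467 / 17 = 2.9098 m/s².
For the 6 kg mass (up-slope positive): T − 37.834 = 6 × 2.9098, so T = 55.293 N.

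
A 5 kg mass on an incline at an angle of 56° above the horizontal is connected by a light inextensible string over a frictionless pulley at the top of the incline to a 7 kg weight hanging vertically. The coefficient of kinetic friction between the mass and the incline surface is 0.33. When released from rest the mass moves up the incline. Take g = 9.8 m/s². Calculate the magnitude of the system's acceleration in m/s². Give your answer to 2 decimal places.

For the mass on the incline: the weight component along the slope is m₁g sin 56° = 5 × 9.8 × 0.8290 = 40.621 N and the normal force is N = m₁g cos 56° = 27.400 N.
Kinetic friction opposes the mass's motion up the incline: f = μN = 0.33 × 27.400 = 9.042 N acting down the slope.
Newton's second law for the mass (up-slope positive): T − 40.621 − 9.042 = 5 a. For the hanging weight (downward positive): 7 × 9.8 − T = 7 a.
Adding the two equations eliminates T: 18.937 = 12 a, so a = 1.5781 m/s².

1.58 m/s²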